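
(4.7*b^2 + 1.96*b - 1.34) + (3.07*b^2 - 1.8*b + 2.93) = 7.77*b^2 + 0.16*b + 1.59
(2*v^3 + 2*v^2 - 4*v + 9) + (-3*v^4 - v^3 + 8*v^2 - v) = -3*v^4 + v^3 + 10*v^2 - 5*v + 9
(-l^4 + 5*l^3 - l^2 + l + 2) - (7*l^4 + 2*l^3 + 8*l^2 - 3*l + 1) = -8*l^4 + 3*l^3 - 9*l^2 + 4*l + 1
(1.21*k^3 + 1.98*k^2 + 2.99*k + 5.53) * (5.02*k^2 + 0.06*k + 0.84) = 6.0742*k^5 + 10.0122*k^4 + 16.145*k^3 + 29.6032*k^2 + 2.8434*k + 4.6452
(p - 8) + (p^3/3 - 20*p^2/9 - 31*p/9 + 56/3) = p^3/3 - 20*p^2/9 - 22*p/9 + 32/3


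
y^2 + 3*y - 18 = (y - 3)*(y + 6)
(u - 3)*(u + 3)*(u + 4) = u^3 + 4*u^2 - 9*u - 36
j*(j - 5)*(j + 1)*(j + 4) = j^4 - 21*j^2 - 20*j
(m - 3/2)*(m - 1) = m^2 - 5*m/2 + 3/2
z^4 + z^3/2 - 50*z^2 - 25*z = z*(z + 1/2)*(z - 5*sqrt(2))*(z + 5*sqrt(2))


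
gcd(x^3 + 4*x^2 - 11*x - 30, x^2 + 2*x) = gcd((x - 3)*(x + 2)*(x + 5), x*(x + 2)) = x + 2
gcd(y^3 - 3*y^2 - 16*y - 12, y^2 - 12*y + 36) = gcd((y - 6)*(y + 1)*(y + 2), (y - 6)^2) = y - 6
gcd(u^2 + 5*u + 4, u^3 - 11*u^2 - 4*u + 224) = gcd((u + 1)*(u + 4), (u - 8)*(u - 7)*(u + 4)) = u + 4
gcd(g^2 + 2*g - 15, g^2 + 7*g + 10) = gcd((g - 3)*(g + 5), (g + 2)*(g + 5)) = g + 5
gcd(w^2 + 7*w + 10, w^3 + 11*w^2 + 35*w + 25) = w + 5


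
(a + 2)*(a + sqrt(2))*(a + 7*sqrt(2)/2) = a^3 + 2*a^2 + 9*sqrt(2)*a^2/2 + 7*a + 9*sqrt(2)*a + 14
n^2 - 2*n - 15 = (n - 5)*(n + 3)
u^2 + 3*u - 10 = (u - 2)*(u + 5)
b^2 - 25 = (b - 5)*(b + 5)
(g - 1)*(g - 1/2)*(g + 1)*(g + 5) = g^4 + 9*g^3/2 - 7*g^2/2 - 9*g/2 + 5/2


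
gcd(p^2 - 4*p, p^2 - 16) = p - 4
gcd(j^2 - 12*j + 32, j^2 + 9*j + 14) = 1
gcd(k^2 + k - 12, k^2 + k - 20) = 1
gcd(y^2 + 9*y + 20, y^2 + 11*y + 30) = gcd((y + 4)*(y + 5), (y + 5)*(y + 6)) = y + 5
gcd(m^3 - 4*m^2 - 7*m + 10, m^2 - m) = m - 1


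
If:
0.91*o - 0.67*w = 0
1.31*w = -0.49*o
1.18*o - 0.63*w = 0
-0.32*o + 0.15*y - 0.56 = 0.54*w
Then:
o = 0.00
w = 0.00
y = 3.73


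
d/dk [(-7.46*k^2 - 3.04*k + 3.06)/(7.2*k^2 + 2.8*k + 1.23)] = (1.0*k^2 - 62.4156*k - 12.3072)/(51.84*k^4 + 40.32*k^3 + 25.552*k^2 + 6.888*k + 1.5129)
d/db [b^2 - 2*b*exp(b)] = -2*b*exp(b) + 2*b - 2*exp(b)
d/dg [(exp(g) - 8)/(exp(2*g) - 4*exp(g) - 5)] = (-2*(exp(g) - 8)*(exp(g) - 2) + exp(2*g) - 4*exp(g) - 5)*exp(g)/(-exp(2*g) + 4*exp(g) + 5)^2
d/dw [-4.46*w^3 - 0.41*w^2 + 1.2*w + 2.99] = -13.38*w^2 - 0.82*w + 1.2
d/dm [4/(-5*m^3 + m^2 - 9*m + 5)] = 4*(15*m^2 - 2*m + 9)/(5*m^3 - m^2 + 9*m - 5)^2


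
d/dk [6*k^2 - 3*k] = 12*k - 3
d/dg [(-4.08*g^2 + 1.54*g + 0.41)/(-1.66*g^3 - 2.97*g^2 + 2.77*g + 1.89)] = (-6.7728*g^4 + 5.1128*g^3 - 4.686*g^2 - 12.987*g + 1.7749)/(2.7556*g^6 + 9.8604*g^5 - 0.375499999999997*g^4 - 22.7286*g^3 - 3.5537*g^2 + 10.4706*g + 3.5721)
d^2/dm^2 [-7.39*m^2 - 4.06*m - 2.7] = -14.7800000000000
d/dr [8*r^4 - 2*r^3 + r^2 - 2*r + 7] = 32*r^3 - 6*r^2 + 2*r - 2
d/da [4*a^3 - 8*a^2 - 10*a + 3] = 12*a^2 - 16*a - 10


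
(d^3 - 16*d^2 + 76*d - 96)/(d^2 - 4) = (d^2 - 14*d + 48)/(d + 2)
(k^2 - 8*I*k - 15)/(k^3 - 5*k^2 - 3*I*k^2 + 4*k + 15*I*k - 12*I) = (k - 5*I)/(k^2 - 5*k + 4)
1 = 1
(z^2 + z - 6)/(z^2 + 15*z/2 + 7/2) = 2*(z^2 + z - 6)/(2*z^2 + 15*z + 7)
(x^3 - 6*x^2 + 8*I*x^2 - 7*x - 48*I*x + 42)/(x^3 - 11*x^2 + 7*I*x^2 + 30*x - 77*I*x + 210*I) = (x + I)/(x - 5)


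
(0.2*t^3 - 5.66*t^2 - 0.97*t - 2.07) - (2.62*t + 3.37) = 0.2*t^3 - 5.66*t^2 - 3.59*t - 5.44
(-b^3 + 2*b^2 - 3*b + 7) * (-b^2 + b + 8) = b^5 - 3*b^4 - 3*b^3 + 6*b^2 - 17*b + 56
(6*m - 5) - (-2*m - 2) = 8*m - 3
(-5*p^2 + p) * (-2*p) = 10*p^3 - 2*p^2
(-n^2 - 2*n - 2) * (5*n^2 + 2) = -5*n^4 - 10*n^3 - 12*n^2 - 4*n - 4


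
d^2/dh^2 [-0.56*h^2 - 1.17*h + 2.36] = -1.12000000000000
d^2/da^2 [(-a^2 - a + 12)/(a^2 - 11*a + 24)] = -24/(a^3 - 24*a^2 + 192*a - 512)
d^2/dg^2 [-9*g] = 0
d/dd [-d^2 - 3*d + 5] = -2*d - 3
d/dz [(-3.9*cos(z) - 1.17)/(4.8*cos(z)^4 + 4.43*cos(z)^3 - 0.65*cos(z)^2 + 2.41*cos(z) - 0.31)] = (-56.16*cos(z)^4 - 57.018*cos(z)^3 - 13.0143*cos(z)^2 + 1.521*cos(z) - 4.0287)*sin(z)/(23.04*cos(z)^8 + 42.528*cos(z)^7 + 13.3849*cos(z)^6 + 17.377*cos(z)^5 + 18.7991*cos(z)^4 - 5.8796*cos(z)^3 + 6.2111*cos(z)^2 - 1.4942*cos(z) + 0.0961)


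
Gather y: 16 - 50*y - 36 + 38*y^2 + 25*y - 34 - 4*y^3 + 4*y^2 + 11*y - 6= -4*y^3 + 42*y^2 - 14*y - 60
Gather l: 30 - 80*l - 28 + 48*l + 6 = 8 - 32*l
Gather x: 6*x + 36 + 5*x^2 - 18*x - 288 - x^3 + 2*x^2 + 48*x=-x^3 + 7*x^2 + 36*x - 252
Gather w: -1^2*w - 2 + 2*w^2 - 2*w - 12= 2*w^2 - 3*w - 14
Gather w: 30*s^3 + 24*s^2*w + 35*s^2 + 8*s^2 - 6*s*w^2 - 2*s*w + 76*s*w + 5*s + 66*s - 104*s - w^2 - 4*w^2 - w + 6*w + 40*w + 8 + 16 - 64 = 30*s^3 + 43*s^2 - 33*s + w^2*(-6*s - 5) + w*(24*s^2 + 74*s + 45) - 40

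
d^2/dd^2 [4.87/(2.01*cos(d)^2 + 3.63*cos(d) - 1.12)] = (-78.701148*(1 - cos(d)^2)^2 - 106.598943*cos(d)^3 - 147.375453*cos(d)^2 + 193.398414*cos(d) + 228.970842)/(2.01*cos(d)^2 + 3.63*cos(d) - 1.12)^3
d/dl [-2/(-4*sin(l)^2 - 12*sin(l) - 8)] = -(2*sin(l) + 3)*cos(l)/(2*(sin(l)^2 + 3*sin(l) + 2)^2)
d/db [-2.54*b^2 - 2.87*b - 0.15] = -5.08*b - 2.87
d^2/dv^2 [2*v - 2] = 0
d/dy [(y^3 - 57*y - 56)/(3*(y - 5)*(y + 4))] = (y^4 - 2*y^3 - 3*y^2 + 112*y + 1084)/(3*(y^4 - 2*y^3 - 39*y^2 + 40*y + 400))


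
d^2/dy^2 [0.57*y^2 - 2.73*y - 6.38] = 1.14000000000000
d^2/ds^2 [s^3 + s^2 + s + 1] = 6*s + 2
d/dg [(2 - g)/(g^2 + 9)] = (-g^2 + 2*g*(g - 2) - 9)/(g^2 + 9)^2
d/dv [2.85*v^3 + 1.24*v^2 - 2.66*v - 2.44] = 8.55*v^2 + 2.48*v - 2.66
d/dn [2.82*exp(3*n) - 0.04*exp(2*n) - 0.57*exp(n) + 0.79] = (8.46*exp(2*n) - 0.08*exp(n) - 0.57)*exp(n)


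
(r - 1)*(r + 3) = r^2 + 2*r - 3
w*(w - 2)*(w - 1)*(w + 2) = w^4 - w^3 - 4*w^2 + 4*w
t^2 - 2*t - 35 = (t - 7)*(t + 5)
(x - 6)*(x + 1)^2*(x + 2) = x^4 - 2*x^3 - 19*x^2 - 28*x - 12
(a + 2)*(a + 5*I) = a^2 + 2*a + 5*I*a + 10*I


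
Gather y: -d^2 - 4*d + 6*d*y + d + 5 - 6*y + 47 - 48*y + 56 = -d^2 - 3*d + y*(6*d - 54) + 108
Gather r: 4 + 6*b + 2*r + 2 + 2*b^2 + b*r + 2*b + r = 2*b^2 + 8*b + r*(b + 3) + 6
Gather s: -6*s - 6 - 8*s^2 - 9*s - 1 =-8*s^2 - 15*s - 7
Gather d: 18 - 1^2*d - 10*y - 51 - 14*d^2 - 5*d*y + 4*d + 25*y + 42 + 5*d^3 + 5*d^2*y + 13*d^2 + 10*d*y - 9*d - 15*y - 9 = 5*d^3 + d^2*(5*y - 1) + d*(5*y - 6)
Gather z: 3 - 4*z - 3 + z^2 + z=z^2 - 3*z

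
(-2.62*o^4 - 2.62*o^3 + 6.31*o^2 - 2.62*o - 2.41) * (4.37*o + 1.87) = -11.4494*o^5 - 16.3488*o^4 + 22.6753*o^3 + 0.350299999999999*o^2 - 15.4311*o - 4.5067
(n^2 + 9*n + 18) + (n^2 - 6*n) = 2*n^2 + 3*n + 18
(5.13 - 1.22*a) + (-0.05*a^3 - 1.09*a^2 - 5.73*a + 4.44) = -0.05*a^3 - 1.09*a^2 - 6.95*a + 9.57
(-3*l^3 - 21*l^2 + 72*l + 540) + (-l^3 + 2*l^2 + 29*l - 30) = -4*l^3 - 19*l^2 + 101*l + 510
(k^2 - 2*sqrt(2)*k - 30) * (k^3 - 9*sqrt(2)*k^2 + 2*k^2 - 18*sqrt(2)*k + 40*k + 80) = k^5 - 11*sqrt(2)*k^4 + 2*k^4 - 22*sqrt(2)*k^3 + 46*k^3 + 92*k^2 + 190*sqrt(2)*k^2 - 1200*k + 380*sqrt(2)*k - 2400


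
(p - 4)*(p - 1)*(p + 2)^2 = p^4 - p^3 - 12*p^2 - 4*p + 16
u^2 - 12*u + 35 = (u - 7)*(u - 5)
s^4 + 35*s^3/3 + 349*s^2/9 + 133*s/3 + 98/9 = (s + 1/3)*(s + 2)*(s + 7/3)*(s + 7)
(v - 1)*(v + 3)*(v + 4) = v^3 + 6*v^2 + 5*v - 12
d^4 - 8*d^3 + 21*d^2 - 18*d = d*(d - 3)^2*(d - 2)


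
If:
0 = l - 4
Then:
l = 4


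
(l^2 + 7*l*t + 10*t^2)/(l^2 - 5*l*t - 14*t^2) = (-l - 5*t)/(-l + 7*t)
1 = 1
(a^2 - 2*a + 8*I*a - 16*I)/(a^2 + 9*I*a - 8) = (a - 2)/(a + I)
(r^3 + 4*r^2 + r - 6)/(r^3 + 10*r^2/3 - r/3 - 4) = 3*(r + 2)/(3*r + 4)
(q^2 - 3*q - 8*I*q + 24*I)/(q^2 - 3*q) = (q - 8*I)/q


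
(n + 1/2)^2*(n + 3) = n^3 + 4*n^2 + 13*n/4 + 3/4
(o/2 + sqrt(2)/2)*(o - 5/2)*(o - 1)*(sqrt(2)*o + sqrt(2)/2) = sqrt(2)*o^4/2 - 3*sqrt(2)*o^3/2 + o^3 - 3*o^2 + 3*sqrt(2)*o^2/8 + 3*o/4 + 5*sqrt(2)*o/8 + 5/4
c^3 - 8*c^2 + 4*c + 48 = (c - 6)*(c - 4)*(c + 2)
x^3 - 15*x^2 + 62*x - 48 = (x - 8)*(x - 6)*(x - 1)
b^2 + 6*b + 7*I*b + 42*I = (b + 6)*(b + 7*I)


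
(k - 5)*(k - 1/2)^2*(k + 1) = k^4 - 5*k^3 - 3*k^2/4 + 4*k - 5/4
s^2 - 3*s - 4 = (s - 4)*(s + 1)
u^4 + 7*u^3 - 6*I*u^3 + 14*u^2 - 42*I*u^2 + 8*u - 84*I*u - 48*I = (u + 1)*(u + 2)*(u + 4)*(u - 6*I)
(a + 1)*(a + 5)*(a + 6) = a^3 + 12*a^2 + 41*a + 30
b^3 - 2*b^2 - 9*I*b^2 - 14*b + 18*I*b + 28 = (b - 2)*(b - 7*I)*(b - 2*I)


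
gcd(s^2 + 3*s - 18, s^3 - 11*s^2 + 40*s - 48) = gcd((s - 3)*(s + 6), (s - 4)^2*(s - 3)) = s - 3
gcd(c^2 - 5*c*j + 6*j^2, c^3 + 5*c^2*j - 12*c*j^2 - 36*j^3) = c - 3*j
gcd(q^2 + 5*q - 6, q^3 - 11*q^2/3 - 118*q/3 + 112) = q + 6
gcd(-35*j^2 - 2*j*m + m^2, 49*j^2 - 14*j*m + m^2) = 7*j - m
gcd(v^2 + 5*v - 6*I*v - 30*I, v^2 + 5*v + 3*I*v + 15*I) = v + 5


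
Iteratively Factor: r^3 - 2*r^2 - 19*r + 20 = (r + 4)*(r^2 - 6*r + 5) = (r - 1)*(r + 4)*(r - 5)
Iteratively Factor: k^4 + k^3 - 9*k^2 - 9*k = (k + 1)*(k^3 - 9*k) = (k - 3)*(k + 1)*(k^2 + 3*k) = k*(k - 3)*(k + 1)*(k + 3)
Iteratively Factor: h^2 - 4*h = (h - 4)*(h)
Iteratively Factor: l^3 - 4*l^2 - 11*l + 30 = (l - 2)*(l^2 - 2*l - 15) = (l - 2)*(l + 3)*(l - 5)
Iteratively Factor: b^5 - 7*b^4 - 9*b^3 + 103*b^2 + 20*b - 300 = (b + 2)*(b^4 - 9*b^3 + 9*b^2 + 85*b - 150) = (b - 5)*(b + 2)*(b^3 - 4*b^2 - 11*b + 30) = (b - 5)*(b + 2)*(b + 3)*(b^2 - 7*b + 10) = (b - 5)*(b - 2)*(b + 2)*(b + 3)*(b - 5)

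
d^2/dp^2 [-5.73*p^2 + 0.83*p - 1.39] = -11.4600000000000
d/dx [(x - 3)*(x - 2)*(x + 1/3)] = 3*x^2 - 28*x/3 + 13/3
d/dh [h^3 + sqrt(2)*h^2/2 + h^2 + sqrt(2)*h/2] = 3*h^2 + sqrt(2)*h + 2*h + sqrt(2)/2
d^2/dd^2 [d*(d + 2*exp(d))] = 2*d*exp(d) + 4*exp(d) + 2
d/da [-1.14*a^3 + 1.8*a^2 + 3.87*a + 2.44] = -3.42*a^2 + 3.6*a + 3.87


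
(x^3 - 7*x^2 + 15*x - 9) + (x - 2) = x^3 - 7*x^2 + 16*x - 11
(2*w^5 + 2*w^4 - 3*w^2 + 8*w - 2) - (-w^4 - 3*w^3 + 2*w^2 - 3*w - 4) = 2*w^5 + 3*w^4 + 3*w^3 - 5*w^2 + 11*w + 2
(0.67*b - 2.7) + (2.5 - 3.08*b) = -2.41*b - 0.2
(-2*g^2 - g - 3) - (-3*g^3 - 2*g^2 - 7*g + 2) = 3*g^3 + 6*g - 5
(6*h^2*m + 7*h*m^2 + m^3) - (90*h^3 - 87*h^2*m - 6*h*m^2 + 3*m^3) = -90*h^3 + 93*h^2*m + 13*h*m^2 - 2*m^3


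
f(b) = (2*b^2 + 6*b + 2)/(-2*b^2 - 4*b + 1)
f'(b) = (4*b + 4)*(2*b^2 + 6*b + 2)/(-2*b^2 - 4*b + 1)^2 + (4*b + 6)/(-2*b^2 - 4*b + 1) = 2*(2*b^2 + 6*b + 7)/(4*b^4 + 16*b^3 + 12*b^2 - 8*b + 1)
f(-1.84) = -1.43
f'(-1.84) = 2.16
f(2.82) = -1.33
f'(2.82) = 0.12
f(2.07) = -1.45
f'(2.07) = 0.22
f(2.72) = -1.34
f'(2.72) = 0.13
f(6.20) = -1.15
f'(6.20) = 0.02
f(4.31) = -1.22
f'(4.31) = 0.05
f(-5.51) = -0.79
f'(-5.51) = 0.05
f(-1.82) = -1.39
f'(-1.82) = 1.97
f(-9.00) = -0.88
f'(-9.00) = 0.01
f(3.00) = -1.31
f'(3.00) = 0.10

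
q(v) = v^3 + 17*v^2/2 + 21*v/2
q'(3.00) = 88.50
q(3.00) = 135.00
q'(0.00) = 10.50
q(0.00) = 0.00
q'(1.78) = 50.27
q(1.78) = 51.26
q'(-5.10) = 1.83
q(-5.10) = 34.88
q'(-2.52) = -13.29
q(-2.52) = 11.52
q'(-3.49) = -12.29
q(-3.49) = 24.38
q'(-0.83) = -1.54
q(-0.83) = -3.43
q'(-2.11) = -12.01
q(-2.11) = 6.29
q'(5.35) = 187.32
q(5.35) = 452.60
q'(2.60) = 74.98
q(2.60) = 102.34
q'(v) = 3*v^2 + 17*v + 21/2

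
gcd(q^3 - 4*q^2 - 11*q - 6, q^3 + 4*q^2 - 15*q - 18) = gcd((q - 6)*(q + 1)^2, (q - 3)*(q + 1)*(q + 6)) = q + 1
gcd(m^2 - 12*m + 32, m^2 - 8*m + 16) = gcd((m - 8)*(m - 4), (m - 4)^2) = m - 4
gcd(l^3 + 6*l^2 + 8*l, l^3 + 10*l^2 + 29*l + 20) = l + 4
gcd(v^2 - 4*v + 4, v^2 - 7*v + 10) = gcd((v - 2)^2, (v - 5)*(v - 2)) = v - 2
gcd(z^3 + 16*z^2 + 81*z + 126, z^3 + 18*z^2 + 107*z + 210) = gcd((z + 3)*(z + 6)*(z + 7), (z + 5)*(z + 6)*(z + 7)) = z^2 + 13*z + 42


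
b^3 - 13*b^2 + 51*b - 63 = (b - 7)*(b - 3)^2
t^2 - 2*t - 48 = (t - 8)*(t + 6)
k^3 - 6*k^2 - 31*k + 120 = (k - 8)*(k - 3)*(k + 5)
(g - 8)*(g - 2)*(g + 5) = g^3 - 5*g^2 - 34*g + 80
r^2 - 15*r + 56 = (r - 8)*(r - 7)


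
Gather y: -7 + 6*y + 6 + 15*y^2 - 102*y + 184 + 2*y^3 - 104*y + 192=2*y^3 + 15*y^2 - 200*y + 375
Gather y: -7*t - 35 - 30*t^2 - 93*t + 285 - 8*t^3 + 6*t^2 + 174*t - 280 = -8*t^3 - 24*t^2 + 74*t - 30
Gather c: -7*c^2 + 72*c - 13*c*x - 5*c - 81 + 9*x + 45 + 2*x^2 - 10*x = -7*c^2 + c*(67 - 13*x) + 2*x^2 - x - 36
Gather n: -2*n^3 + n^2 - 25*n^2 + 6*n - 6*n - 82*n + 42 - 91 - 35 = -2*n^3 - 24*n^2 - 82*n - 84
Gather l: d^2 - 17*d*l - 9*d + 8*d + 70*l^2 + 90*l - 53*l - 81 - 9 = d^2 - d + 70*l^2 + l*(37 - 17*d) - 90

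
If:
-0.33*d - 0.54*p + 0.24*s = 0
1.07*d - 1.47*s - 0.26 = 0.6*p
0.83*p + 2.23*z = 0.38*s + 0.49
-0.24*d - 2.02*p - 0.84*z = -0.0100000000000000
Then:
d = 0.69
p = -0.23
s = 0.42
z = 0.38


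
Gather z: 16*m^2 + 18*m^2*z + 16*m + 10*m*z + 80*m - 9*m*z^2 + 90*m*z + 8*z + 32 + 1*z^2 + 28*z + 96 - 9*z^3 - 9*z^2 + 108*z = 16*m^2 + 96*m - 9*z^3 + z^2*(-9*m - 8) + z*(18*m^2 + 100*m + 144) + 128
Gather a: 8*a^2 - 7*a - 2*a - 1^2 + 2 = 8*a^2 - 9*a + 1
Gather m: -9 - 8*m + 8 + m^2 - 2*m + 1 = m^2 - 10*m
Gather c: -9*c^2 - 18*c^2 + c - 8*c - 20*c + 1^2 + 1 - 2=-27*c^2 - 27*c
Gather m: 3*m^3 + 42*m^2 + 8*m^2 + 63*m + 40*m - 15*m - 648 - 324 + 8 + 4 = 3*m^3 + 50*m^2 + 88*m - 960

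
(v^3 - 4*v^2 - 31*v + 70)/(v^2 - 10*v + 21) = (v^2 + 3*v - 10)/(v - 3)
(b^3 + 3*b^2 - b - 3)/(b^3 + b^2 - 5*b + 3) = (b + 1)/(b - 1)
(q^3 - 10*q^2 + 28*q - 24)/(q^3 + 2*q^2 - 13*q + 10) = (q^2 - 8*q + 12)/(q^2 + 4*q - 5)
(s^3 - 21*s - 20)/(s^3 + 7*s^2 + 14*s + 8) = (s - 5)/(s + 2)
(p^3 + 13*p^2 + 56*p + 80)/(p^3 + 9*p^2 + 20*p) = (p + 4)/p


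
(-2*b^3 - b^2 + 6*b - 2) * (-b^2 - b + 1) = 2*b^5 + 3*b^4 - 7*b^3 - 5*b^2 + 8*b - 2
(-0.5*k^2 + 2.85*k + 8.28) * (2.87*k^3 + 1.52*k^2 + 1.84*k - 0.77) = -1.435*k^5 + 7.4195*k^4 + 27.1756*k^3 + 18.2146*k^2 + 13.0407*k - 6.3756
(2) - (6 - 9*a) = 9*a - 4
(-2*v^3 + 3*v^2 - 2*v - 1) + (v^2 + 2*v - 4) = -2*v^3 + 4*v^2 - 5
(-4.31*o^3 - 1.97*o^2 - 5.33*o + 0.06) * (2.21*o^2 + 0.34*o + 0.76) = -9.5251*o^5 - 5.8191*o^4 - 15.7247*o^3 - 3.1768*o^2 - 4.0304*o + 0.0456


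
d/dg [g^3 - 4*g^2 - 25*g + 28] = 3*g^2 - 8*g - 25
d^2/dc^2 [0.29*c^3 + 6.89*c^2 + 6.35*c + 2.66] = 1.74*c + 13.78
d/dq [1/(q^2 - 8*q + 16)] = 2*(4 - q)/(q^2 - 8*q + 16)^2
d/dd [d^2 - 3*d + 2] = 2*d - 3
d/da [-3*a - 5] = -3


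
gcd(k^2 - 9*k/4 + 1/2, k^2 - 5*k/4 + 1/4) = k - 1/4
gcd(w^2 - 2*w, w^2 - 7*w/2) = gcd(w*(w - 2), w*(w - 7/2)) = w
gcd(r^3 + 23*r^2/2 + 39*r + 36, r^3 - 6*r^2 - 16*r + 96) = r + 4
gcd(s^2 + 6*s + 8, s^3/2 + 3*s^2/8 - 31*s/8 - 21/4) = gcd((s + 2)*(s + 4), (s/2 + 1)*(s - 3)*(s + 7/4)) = s + 2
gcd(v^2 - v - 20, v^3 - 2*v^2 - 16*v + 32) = v + 4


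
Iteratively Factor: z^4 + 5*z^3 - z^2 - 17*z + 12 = (z - 1)*(z^3 + 6*z^2 + 5*z - 12) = (z - 1)^2*(z^2 + 7*z + 12) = (z - 1)^2*(z + 4)*(z + 3)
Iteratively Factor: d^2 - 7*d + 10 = (d - 2)*(d - 5)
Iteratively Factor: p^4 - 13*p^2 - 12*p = (p + 1)*(p^3 - p^2 - 12*p) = (p - 4)*(p + 1)*(p^2 + 3*p) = p*(p - 4)*(p + 1)*(p + 3)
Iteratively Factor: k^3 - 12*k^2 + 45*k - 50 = (k - 5)*(k^2 - 7*k + 10) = (k - 5)^2*(k - 2)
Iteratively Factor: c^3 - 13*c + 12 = (c - 1)*(c^2 + c - 12) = (c - 1)*(c + 4)*(c - 3)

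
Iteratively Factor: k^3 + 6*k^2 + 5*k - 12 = (k + 3)*(k^2 + 3*k - 4) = (k - 1)*(k + 3)*(k + 4)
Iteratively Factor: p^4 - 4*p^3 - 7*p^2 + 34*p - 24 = (p - 4)*(p^3 - 7*p + 6) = (p - 4)*(p - 1)*(p^2 + p - 6) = (p - 4)*(p - 1)*(p + 3)*(p - 2)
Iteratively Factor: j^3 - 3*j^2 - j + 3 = (j - 3)*(j^2 - 1) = (j - 3)*(j + 1)*(j - 1)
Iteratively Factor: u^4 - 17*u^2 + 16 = (u + 4)*(u^3 - 4*u^2 - u + 4) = (u - 1)*(u + 4)*(u^2 - 3*u - 4) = (u - 1)*(u + 1)*(u + 4)*(u - 4)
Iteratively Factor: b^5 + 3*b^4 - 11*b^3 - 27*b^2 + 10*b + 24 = (b + 1)*(b^4 + 2*b^3 - 13*b^2 - 14*b + 24) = (b + 1)*(b + 4)*(b^3 - 2*b^2 - 5*b + 6) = (b - 3)*(b + 1)*(b + 4)*(b^2 + b - 2) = (b - 3)*(b - 1)*(b + 1)*(b + 4)*(b + 2)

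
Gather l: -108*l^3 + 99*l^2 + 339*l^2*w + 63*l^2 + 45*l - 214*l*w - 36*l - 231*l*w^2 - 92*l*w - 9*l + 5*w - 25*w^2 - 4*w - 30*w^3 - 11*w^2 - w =-108*l^3 + l^2*(339*w + 162) + l*(-231*w^2 - 306*w) - 30*w^3 - 36*w^2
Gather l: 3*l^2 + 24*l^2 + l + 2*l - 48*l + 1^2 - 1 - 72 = 27*l^2 - 45*l - 72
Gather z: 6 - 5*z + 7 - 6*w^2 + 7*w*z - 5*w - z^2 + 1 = -6*w^2 - 5*w - z^2 + z*(7*w - 5) + 14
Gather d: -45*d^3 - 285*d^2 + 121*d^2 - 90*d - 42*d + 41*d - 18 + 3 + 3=-45*d^3 - 164*d^2 - 91*d - 12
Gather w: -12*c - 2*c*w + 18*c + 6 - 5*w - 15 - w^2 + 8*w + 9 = 6*c - w^2 + w*(3 - 2*c)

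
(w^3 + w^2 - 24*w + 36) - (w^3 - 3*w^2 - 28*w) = 4*w^2 + 4*w + 36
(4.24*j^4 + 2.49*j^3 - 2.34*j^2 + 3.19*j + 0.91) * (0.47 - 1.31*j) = -5.5544*j^5 - 1.2691*j^4 + 4.2357*j^3 - 5.2787*j^2 + 0.3072*j + 0.4277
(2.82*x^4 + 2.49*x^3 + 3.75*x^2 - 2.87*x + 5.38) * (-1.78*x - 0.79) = -5.0196*x^5 - 6.66*x^4 - 8.6421*x^3 + 2.1461*x^2 - 7.3091*x - 4.2502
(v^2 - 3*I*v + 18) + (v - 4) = v^2 + v - 3*I*v + 14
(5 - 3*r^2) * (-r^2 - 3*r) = 3*r^4 + 9*r^3 - 5*r^2 - 15*r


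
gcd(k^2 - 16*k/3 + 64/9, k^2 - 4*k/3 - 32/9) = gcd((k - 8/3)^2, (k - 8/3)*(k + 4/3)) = k - 8/3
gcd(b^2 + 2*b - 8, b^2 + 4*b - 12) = b - 2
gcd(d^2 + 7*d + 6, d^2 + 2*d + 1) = d + 1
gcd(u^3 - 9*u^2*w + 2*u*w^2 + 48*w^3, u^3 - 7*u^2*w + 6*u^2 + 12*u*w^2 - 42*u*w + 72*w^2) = u - 3*w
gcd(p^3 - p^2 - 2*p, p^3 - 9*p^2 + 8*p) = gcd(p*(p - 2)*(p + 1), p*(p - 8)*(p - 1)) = p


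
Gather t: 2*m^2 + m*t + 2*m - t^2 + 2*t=2*m^2 + 2*m - t^2 + t*(m + 2)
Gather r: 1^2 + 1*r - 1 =r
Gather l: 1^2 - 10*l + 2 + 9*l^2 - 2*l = 9*l^2 - 12*l + 3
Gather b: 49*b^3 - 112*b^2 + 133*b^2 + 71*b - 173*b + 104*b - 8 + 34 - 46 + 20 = 49*b^3 + 21*b^2 + 2*b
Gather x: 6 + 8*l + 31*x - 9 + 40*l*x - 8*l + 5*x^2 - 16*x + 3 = 5*x^2 + x*(40*l + 15)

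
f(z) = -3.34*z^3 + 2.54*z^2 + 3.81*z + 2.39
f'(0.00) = 3.81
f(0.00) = 2.39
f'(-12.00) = -1500.03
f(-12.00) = 6093.95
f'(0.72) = 2.27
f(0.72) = 5.20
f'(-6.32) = -428.52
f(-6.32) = 922.90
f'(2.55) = -48.39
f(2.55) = -26.76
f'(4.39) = -167.00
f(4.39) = -214.51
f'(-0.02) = 3.70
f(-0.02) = 2.31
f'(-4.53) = -224.82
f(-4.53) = 347.74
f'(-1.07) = -13.10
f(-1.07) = 5.31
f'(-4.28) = -201.48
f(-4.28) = 294.48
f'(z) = -10.02*z^2 + 5.08*z + 3.81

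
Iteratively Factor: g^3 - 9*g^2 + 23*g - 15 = (g - 5)*(g^2 - 4*g + 3) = (g - 5)*(g - 3)*(g - 1)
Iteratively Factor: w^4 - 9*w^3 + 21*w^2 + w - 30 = (w - 3)*(w^3 - 6*w^2 + 3*w + 10) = (w - 3)*(w - 2)*(w^2 - 4*w - 5) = (w - 3)*(w - 2)*(w + 1)*(w - 5)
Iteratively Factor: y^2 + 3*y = (y + 3)*(y)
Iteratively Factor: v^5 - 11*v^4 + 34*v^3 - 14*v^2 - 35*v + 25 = (v - 1)*(v^4 - 10*v^3 + 24*v^2 + 10*v - 25) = (v - 1)^2*(v^3 - 9*v^2 + 15*v + 25) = (v - 1)^2*(v + 1)*(v^2 - 10*v + 25) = (v - 5)*(v - 1)^2*(v + 1)*(v - 5)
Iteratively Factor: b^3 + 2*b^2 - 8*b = (b - 2)*(b^2 + 4*b) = b*(b - 2)*(b + 4)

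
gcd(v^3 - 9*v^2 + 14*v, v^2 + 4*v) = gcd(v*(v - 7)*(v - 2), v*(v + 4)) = v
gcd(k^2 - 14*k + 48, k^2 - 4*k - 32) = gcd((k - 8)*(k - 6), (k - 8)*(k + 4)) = k - 8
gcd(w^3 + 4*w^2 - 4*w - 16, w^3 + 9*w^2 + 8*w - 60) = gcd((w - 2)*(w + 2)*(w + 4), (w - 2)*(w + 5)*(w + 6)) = w - 2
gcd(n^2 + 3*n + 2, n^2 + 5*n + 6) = n + 2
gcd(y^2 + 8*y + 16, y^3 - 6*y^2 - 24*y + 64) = y + 4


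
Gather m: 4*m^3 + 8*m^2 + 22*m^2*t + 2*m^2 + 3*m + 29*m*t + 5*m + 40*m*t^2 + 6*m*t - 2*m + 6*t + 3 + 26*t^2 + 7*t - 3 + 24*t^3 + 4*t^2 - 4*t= 4*m^3 + m^2*(22*t + 10) + m*(40*t^2 + 35*t + 6) + 24*t^3 + 30*t^2 + 9*t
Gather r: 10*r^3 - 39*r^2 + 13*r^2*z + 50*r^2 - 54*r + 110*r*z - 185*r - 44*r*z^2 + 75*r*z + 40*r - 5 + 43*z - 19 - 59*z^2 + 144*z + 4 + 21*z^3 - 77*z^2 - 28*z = 10*r^3 + r^2*(13*z + 11) + r*(-44*z^2 + 185*z - 199) + 21*z^3 - 136*z^2 + 159*z - 20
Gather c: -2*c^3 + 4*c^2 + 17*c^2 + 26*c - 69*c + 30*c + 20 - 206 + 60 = -2*c^3 + 21*c^2 - 13*c - 126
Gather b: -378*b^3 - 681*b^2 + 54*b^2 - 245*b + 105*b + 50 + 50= -378*b^3 - 627*b^2 - 140*b + 100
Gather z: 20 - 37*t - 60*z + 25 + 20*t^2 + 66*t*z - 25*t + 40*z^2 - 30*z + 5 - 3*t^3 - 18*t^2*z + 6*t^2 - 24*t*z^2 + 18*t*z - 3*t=-3*t^3 + 26*t^2 - 65*t + z^2*(40 - 24*t) + z*(-18*t^2 + 84*t - 90) + 50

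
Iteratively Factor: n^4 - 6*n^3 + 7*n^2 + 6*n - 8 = (n + 1)*(n^3 - 7*n^2 + 14*n - 8) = (n - 2)*(n + 1)*(n^2 - 5*n + 4) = (n - 4)*(n - 2)*(n + 1)*(n - 1)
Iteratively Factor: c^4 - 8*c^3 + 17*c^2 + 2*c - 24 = (c - 4)*(c^3 - 4*c^2 + c + 6) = (c - 4)*(c - 3)*(c^2 - c - 2) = (c - 4)*(c - 3)*(c + 1)*(c - 2)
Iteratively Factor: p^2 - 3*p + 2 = (p - 1)*(p - 2)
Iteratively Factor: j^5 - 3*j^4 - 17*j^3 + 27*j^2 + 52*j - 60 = (j + 3)*(j^4 - 6*j^3 + j^2 + 24*j - 20) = (j - 1)*(j + 3)*(j^3 - 5*j^2 - 4*j + 20) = (j - 2)*(j - 1)*(j + 3)*(j^2 - 3*j - 10) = (j - 5)*(j - 2)*(j - 1)*(j + 3)*(j + 2)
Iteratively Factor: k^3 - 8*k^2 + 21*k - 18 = (k - 3)*(k^2 - 5*k + 6) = (k - 3)*(k - 2)*(k - 3)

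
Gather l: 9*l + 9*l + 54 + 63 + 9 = 18*l + 126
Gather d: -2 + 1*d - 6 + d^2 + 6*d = d^2 + 7*d - 8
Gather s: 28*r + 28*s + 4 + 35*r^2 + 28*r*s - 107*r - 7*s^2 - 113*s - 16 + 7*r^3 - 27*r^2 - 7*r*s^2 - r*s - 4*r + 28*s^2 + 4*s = 7*r^3 + 8*r^2 - 83*r + s^2*(21 - 7*r) + s*(27*r - 81) - 12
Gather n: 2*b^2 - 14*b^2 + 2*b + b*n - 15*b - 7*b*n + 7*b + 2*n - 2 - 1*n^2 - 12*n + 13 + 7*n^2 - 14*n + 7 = -12*b^2 - 6*b + 6*n^2 + n*(-6*b - 24) + 18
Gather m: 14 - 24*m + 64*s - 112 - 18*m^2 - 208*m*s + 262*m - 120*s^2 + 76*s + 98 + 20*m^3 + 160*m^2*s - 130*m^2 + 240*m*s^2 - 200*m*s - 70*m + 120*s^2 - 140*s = 20*m^3 + m^2*(160*s - 148) + m*(240*s^2 - 408*s + 168)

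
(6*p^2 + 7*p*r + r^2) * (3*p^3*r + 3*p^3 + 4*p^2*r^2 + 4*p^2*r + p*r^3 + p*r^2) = 18*p^5*r + 18*p^5 + 45*p^4*r^2 + 45*p^4*r + 37*p^3*r^3 + 37*p^3*r^2 + 11*p^2*r^4 + 11*p^2*r^3 + p*r^5 + p*r^4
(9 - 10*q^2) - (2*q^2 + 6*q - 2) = -12*q^2 - 6*q + 11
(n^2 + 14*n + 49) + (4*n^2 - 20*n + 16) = 5*n^2 - 6*n + 65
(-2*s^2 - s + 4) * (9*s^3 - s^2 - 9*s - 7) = -18*s^5 - 7*s^4 + 55*s^3 + 19*s^2 - 29*s - 28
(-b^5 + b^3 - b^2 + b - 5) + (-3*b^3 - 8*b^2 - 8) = -b^5 - 2*b^3 - 9*b^2 + b - 13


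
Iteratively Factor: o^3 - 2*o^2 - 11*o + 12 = (o - 1)*(o^2 - o - 12) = (o - 4)*(o - 1)*(o + 3)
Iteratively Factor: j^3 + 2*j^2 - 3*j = (j)*(j^2 + 2*j - 3) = j*(j + 3)*(j - 1)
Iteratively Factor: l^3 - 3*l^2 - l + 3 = (l - 1)*(l^2 - 2*l - 3) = (l - 1)*(l + 1)*(l - 3)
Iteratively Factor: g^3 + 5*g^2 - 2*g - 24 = (g - 2)*(g^2 + 7*g + 12) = (g - 2)*(g + 4)*(g + 3)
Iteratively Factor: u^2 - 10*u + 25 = (u - 5)*(u - 5)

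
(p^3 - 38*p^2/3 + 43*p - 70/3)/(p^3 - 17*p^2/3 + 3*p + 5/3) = (3*p^2 - 23*p + 14)/(3*p^2 - 2*p - 1)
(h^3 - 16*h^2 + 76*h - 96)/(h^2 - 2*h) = h - 14 + 48/h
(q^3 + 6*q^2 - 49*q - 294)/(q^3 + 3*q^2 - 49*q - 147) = (q + 6)/(q + 3)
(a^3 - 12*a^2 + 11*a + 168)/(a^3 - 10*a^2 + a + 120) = (a - 7)/(a - 5)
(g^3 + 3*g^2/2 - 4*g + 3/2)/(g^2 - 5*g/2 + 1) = (g^2 + 2*g - 3)/(g - 2)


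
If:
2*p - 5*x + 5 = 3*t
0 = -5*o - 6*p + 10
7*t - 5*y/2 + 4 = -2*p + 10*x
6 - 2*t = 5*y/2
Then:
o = 45*y/4 - 89/5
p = 33/2 - 75*y/8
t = 3 - 5*y/4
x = 29/5 - 3*y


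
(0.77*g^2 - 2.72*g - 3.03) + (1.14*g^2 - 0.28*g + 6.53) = 1.91*g^2 - 3.0*g + 3.5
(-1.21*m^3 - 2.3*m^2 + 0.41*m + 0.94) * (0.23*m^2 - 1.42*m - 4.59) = -0.2783*m^5 + 1.1892*m^4 + 8.9142*m^3 + 10.191*m^2 - 3.2167*m - 4.3146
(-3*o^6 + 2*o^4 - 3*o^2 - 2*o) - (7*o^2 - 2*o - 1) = -3*o^6 + 2*o^4 - 10*o^2 + 1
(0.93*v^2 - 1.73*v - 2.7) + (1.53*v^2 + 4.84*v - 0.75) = 2.46*v^2 + 3.11*v - 3.45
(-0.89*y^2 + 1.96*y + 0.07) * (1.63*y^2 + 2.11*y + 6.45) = -1.4507*y^4 + 1.3169*y^3 - 1.4908*y^2 + 12.7897*y + 0.4515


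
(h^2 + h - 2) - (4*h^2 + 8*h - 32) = -3*h^2 - 7*h + 30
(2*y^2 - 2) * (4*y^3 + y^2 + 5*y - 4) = 8*y^5 + 2*y^4 + 2*y^3 - 10*y^2 - 10*y + 8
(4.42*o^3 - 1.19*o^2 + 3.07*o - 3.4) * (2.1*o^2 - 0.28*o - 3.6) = 9.282*o^5 - 3.7366*o^4 - 9.1318*o^3 - 3.7156*o^2 - 10.1*o + 12.24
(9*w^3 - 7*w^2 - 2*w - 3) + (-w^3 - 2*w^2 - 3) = 8*w^3 - 9*w^2 - 2*w - 6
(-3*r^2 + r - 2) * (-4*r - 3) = 12*r^3 + 5*r^2 + 5*r + 6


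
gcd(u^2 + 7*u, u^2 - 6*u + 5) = 1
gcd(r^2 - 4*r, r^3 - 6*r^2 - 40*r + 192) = r - 4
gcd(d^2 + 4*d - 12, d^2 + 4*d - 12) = d^2 + 4*d - 12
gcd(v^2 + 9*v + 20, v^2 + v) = 1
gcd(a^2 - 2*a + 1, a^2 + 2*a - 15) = 1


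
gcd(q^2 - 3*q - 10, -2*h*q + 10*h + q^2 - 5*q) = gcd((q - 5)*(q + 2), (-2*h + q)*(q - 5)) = q - 5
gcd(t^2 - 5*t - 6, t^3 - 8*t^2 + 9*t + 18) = t^2 - 5*t - 6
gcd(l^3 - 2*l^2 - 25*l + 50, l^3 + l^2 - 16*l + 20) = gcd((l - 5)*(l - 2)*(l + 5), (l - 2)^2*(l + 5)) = l^2 + 3*l - 10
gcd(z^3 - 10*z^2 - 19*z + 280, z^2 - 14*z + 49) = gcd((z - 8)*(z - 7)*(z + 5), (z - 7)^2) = z - 7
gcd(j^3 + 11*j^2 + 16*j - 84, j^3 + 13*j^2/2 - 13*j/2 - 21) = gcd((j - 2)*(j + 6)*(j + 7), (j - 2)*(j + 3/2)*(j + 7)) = j^2 + 5*j - 14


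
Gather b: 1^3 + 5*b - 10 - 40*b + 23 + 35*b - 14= 0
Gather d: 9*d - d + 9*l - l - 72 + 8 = 8*d + 8*l - 64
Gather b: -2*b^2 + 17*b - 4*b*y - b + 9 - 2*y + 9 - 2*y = -2*b^2 + b*(16 - 4*y) - 4*y + 18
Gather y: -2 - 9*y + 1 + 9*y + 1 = 0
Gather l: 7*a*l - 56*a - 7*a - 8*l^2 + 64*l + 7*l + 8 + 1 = -63*a - 8*l^2 + l*(7*a + 71) + 9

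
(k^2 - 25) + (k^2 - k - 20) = 2*k^2 - k - 45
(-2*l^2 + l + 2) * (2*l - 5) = -4*l^3 + 12*l^2 - l - 10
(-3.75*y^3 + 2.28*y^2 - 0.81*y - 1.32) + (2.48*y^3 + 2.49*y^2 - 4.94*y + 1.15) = -1.27*y^3 + 4.77*y^2 - 5.75*y - 0.17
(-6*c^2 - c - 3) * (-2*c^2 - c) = 12*c^4 + 8*c^3 + 7*c^2 + 3*c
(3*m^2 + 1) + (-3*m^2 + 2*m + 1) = 2*m + 2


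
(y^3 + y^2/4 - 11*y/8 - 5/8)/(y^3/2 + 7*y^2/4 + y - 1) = (8*y^3 + 2*y^2 - 11*y - 5)/(2*(2*y^3 + 7*y^2 + 4*y - 4))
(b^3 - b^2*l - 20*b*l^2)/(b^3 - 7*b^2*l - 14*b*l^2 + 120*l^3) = b/(b - 6*l)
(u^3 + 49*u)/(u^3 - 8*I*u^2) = (u^2 + 49)/(u*(u - 8*I))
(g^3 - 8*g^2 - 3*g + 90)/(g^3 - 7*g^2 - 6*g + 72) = (g - 5)/(g - 4)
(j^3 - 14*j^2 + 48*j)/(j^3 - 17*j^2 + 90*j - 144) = j/(j - 3)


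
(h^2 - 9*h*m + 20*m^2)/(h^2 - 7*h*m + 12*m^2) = (h - 5*m)/(h - 3*m)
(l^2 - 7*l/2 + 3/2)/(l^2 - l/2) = (l - 3)/l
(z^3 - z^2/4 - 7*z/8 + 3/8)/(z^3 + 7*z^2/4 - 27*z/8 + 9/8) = (z + 1)/(z + 3)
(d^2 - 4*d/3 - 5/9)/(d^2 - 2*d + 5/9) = (3*d + 1)/(3*d - 1)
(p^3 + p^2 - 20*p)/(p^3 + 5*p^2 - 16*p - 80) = p/(p + 4)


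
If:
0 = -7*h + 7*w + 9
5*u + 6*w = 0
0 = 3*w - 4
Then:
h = 55/21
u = -8/5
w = 4/3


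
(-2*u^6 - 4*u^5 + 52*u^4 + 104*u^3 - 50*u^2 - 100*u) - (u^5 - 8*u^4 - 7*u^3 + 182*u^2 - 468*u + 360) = -2*u^6 - 5*u^5 + 60*u^4 + 111*u^3 - 232*u^2 + 368*u - 360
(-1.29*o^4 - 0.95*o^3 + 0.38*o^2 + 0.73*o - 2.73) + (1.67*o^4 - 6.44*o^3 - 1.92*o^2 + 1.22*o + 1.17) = 0.38*o^4 - 7.39*o^3 - 1.54*o^2 + 1.95*o - 1.56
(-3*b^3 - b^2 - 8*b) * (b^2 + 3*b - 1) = -3*b^5 - 10*b^4 - 8*b^3 - 23*b^2 + 8*b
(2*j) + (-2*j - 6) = -6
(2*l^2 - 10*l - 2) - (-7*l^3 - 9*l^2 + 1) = 7*l^3 + 11*l^2 - 10*l - 3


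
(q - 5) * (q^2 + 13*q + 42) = q^3 + 8*q^2 - 23*q - 210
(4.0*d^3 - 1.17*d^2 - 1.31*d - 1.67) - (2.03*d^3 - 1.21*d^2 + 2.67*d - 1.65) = 1.97*d^3 + 0.04*d^2 - 3.98*d - 0.02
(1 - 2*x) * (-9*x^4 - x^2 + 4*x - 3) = 18*x^5 - 9*x^4 + 2*x^3 - 9*x^2 + 10*x - 3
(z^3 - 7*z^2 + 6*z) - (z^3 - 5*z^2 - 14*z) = -2*z^2 + 20*z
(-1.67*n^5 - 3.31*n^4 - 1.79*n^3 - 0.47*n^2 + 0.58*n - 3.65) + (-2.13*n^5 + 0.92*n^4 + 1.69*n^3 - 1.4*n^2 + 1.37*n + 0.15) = -3.8*n^5 - 2.39*n^4 - 0.1*n^3 - 1.87*n^2 + 1.95*n - 3.5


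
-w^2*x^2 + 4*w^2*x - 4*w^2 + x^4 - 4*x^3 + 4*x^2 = (-w + x)*(w + x)*(x - 2)^2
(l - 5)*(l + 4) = l^2 - l - 20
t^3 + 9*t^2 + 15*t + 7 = (t + 1)^2*(t + 7)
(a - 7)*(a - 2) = a^2 - 9*a + 14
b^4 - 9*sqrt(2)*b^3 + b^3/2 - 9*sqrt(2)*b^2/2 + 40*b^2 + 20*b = b*(b + 1/2)*(b - 5*sqrt(2))*(b - 4*sqrt(2))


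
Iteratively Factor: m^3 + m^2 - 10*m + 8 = (m - 2)*(m^2 + 3*m - 4) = (m - 2)*(m - 1)*(m + 4)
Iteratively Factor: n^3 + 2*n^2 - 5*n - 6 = (n - 2)*(n^2 + 4*n + 3) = (n - 2)*(n + 3)*(n + 1)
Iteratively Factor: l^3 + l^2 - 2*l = (l)*(l^2 + l - 2) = l*(l + 2)*(l - 1)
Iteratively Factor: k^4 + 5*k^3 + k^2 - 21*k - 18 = (k + 1)*(k^3 + 4*k^2 - 3*k - 18) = (k + 1)*(k + 3)*(k^2 + k - 6) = (k - 2)*(k + 1)*(k + 3)*(k + 3)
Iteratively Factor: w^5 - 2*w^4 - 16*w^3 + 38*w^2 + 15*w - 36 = (w - 3)*(w^4 + w^3 - 13*w^2 - w + 12) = (w - 3)*(w - 1)*(w^3 + 2*w^2 - 11*w - 12) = (w - 3)^2*(w - 1)*(w^2 + 5*w + 4) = (w - 3)^2*(w - 1)*(w + 4)*(w + 1)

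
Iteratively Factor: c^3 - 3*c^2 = (c)*(c^2 - 3*c) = c*(c - 3)*(c)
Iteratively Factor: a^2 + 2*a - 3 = (a + 3)*(a - 1)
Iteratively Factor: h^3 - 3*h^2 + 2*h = (h - 1)*(h^2 - 2*h) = h*(h - 1)*(h - 2)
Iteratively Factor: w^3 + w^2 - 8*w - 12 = (w - 3)*(w^2 + 4*w + 4) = (w - 3)*(w + 2)*(w + 2)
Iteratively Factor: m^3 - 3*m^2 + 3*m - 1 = (m - 1)*(m^2 - 2*m + 1) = (m - 1)^2*(m - 1)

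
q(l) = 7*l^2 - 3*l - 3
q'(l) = 14*l - 3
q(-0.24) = -1.88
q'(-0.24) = -6.36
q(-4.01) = 121.59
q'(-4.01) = -59.14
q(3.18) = 58.25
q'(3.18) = 41.52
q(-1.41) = 15.15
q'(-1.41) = -22.74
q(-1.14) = 9.52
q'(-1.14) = -18.96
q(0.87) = -0.31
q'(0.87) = 9.18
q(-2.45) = 46.37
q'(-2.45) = -37.30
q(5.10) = 163.77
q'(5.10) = 68.40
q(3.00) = 51.00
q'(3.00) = 39.00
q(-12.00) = 1041.00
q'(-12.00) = -171.00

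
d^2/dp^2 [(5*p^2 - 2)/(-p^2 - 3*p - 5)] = 6*(5*p^3 + 27*p^2 + 6*p - 39)/(p^6 + 9*p^5 + 42*p^4 + 117*p^3 + 210*p^2 + 225*p + 125)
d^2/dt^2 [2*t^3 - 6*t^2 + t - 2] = 12*t - 12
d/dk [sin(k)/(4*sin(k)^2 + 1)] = (1 - 4*sin(k)^2)*cos(k)/(4*sin(k)^2 + 1)^2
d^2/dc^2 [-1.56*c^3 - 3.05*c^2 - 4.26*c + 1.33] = -9.36*c - 6.1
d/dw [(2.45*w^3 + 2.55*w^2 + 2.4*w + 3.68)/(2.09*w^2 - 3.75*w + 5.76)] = (5.1205*w^4 - 18.375*w^3 + 27.7575*w^2 + 13.9936*w + 27.624)/(4.3681*w^4 - 15.675*w^3 + 38.1393*w^2 - 43.2*w + 33.1776)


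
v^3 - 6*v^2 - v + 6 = (v - 6)*(v - 1)*(v + 1)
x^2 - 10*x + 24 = (x - 6)*(x - 4)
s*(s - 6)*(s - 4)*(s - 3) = s^4 - 13*s^3 + 54*s^2 - 72*s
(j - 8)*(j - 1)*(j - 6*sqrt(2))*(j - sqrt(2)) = j^4 - 7*sqrt(2)*j^3 - 9*j^3 + 20*j^2 + 63*sqrt(2)*j^2 - 108*j - 56*sqrt(2)*j + 96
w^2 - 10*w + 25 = (w - 5)^2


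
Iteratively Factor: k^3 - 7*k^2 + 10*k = (k - 5)*(k^2 - 2*k) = (k - 5)*(k - 2)*(k)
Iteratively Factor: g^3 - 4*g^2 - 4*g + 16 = (g + 2)*(g^2 - 6*g + 8) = (g - 2)*(g + 2)*(g - 4)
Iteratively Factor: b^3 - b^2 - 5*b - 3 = (b - 3)*(b^2 + 2*b + 1) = (b - 3)*(b + 1)*(b + 1)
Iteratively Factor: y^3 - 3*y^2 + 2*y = (y - 1)*(y^2 - 2*y) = (y - 2)*(y - 1)*(y)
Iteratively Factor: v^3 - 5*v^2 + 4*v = (v - 1)*(v^2 - 4*v) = v*(v - 1)*(v - 4)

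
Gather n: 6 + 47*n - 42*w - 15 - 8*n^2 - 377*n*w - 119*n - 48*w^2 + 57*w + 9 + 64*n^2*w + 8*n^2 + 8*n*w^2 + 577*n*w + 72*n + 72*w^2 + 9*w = 64*n^2*w + n*(8*w^2 + 200*w) + 24*w^2 + 24*w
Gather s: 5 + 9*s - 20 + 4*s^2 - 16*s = 4*s^2 - 7*s - 15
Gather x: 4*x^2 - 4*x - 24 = 4*x^2 - 4*x - 24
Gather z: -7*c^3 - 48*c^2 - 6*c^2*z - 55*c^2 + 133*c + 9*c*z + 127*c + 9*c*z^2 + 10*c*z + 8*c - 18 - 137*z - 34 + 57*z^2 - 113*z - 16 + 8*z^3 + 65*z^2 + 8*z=-7*c^3 - 103*c^2 + 268*c + 8*z^3 + z^2*(9*c + 122) + z*(-6*c^2 + 19*c - 242) - 68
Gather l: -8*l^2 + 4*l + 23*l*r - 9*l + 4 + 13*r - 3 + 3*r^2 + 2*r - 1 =-8*l^2 + l*(23*r - 5) + 3*r^2 + 15*r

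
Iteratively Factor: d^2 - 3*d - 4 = (d + 1)*(d - 4)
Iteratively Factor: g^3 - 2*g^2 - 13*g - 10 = (g + 1)*(g^2 - 3*g - 10) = (g + 1)*(g + 2)*(g - 5)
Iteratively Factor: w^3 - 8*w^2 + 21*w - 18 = (w - 3)*(w^2 - 5*w + 6) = (w - 3)*(w - 2)*(w - 3)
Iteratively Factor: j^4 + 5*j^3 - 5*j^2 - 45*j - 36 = (j + 1)*(j^3 + 4*j^2 - 9*j - 36) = (j - 3)*(j + 1)*(j^2 + 7*j + 12) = (j - 3)*(j + 1)*(j + 4)*(j + 3)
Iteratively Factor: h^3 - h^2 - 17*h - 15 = (h - 5)*(h^2 + 4*h + 3) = (h - 5)*(h + 3)*(h + 1)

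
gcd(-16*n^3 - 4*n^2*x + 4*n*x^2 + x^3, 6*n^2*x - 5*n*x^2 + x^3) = -2*n + x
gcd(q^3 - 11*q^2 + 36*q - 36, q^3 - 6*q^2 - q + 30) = q - 3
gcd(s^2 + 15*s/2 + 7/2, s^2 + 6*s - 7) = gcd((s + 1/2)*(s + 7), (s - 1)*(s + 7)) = s + 7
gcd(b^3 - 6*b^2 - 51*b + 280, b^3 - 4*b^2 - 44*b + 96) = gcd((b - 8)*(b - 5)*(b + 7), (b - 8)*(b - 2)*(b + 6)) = b - 8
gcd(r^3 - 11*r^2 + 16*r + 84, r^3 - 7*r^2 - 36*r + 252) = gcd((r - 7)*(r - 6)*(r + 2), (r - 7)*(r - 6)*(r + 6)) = r^2 - 13*r + 42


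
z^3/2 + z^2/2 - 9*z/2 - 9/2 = (z/2 + 1/2)*(z - 3)*(z + 3)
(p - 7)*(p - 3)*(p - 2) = p^3 - 12*p^2 + 41*p - 42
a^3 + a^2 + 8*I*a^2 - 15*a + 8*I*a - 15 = (a + 1)*(a + 3*I)*(a + 5*I)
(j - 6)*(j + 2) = j^2 - 4*j - 12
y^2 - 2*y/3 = y*(y - 2/3)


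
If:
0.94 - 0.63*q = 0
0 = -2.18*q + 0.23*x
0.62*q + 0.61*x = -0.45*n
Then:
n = -21.23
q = 1.49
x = 14.14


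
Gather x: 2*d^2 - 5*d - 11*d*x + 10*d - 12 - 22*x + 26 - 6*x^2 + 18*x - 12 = 2*d^2 + 5*d - 6*x^2 + x*(-11*d - 4) + 2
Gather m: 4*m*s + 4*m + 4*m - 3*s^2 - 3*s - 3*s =m*(4*s + 8) - 3*s^2 - 6*s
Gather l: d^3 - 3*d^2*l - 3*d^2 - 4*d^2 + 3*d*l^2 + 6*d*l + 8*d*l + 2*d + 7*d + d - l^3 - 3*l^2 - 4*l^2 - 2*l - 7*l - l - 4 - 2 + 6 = d^3 - 7*d^2 + 10*d - l^3 + l^2*(3*d - 7) + l*(-3*d^2 + 14*d - 10)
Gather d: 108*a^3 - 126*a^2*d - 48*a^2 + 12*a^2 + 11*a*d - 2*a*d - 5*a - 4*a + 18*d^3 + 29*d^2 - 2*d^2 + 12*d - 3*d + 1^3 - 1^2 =108*a^3 - 36*a^2 - 9*a + 18*d^3 + 27*d^2 + d*(-126*a^2 + 9*a + 9)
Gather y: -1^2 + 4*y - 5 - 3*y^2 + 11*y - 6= -3*y^2 + 15*y - 12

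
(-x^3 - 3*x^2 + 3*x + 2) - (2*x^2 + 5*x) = -x^3 - 5*x^2 - 2*x + 2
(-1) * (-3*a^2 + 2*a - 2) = 3*a^2 - 2*a + 2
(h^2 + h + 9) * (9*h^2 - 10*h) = 9*h^4 - h^3 + 71*h^2 - 90*h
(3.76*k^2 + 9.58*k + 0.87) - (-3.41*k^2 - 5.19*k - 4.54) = 7.17*k^2 + 14.77*k + 5.41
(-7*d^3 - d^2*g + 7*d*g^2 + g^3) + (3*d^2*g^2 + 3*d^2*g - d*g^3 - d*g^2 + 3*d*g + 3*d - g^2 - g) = -7*d^3 + 3*d^2*g^2 + 2*d^2*g - d*g^3 + 6*d*g^2 + 3*d*g + 3*d + g^3 - g^2 - g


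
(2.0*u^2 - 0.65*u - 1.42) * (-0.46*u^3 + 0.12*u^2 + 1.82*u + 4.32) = -0.92*u^5 + 0.539*u^4 + 4.2152*u^3 + 7.2866*u^2 - 5.3924*u - 6.1344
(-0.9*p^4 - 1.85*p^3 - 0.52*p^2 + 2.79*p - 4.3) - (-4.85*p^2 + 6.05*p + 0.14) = -0.9*p^4 - 1.85*p^3 + 4.33*p^2 - 3.26*p - 4.44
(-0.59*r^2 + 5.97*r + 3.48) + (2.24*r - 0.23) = -0.59*r^2 + 8.21*r + 3.25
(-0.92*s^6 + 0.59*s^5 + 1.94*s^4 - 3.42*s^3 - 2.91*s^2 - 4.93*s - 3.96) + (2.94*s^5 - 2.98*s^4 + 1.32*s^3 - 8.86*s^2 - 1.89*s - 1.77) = -0.92*s^6 + 3.53*s^5 - 1.04*s^4 - 2.1*s^3 - 11.77*s^2 - 6.82*s - 5.73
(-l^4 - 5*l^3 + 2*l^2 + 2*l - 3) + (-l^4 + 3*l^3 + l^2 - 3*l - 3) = -2*l^4 - 2*l^3 + 3*l^2 - l - 6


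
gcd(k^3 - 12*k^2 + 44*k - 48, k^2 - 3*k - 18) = k - 6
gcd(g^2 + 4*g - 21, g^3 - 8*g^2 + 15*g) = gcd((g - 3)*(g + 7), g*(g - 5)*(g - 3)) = g - 3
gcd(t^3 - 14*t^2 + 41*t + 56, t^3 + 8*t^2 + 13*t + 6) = t + 1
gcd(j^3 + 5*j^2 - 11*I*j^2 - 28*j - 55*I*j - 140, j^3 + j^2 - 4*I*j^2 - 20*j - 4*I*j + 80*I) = j^2 + j*(5 - 4*I) - 20*I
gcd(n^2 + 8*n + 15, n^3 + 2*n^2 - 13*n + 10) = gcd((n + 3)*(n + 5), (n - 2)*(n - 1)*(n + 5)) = n + 5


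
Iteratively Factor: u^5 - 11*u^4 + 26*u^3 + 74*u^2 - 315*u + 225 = (u - 5)*(u^4 - 6*u^3 - 4*u^2 + 54*u - 45) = (u - 5)^2*(u^3 - u^2 - 9*u + 9) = (u - 5)^2*(u - 3)*(u^2 + 2*u - 3) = (u - 5)^2*(u - 3)*(u - 1)*(u + 3)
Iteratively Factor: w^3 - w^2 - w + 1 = (w + 1)*(w^2 - 2*w + 1) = (w - 1)*(w + 1)*(w - 1)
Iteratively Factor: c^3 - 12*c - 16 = (c + 2)*(c^2 - 2*c - 8) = (c - 4)*(c + 2)*(c + 2)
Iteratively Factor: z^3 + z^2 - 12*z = (z - 3)*(z^2 + 4*z) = z*(z - 3)*(z + 4)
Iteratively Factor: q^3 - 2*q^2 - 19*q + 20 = (q + 4)*(q^2 - 6*q + 5) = (q - 5)*(q + 4)*(q - 1)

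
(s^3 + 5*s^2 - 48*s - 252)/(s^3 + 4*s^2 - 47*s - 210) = (s + 6)/(s + 5)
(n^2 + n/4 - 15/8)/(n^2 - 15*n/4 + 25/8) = (2*n + 3)/(2*n - 5)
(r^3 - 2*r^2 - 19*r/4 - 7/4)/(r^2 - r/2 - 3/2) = (4*r^2 - 12*r - 7)/(2*(2*r - 3))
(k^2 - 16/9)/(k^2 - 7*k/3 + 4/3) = (k + 4/3)/(k - 1)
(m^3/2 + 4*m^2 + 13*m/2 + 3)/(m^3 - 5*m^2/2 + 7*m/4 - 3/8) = 4*(m^3 + 8*m^2 + 13*m + 6)/(8*m^3 - 20*m^2 + 14*m - 3)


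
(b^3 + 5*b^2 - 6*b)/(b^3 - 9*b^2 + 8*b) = (b + 6)/(b - 8)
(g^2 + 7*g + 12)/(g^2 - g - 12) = (g + 4)/(g - 4)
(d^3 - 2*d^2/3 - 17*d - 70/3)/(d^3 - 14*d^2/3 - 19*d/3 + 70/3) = (d + 2)/(d - 2)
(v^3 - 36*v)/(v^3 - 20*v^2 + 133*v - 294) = v*(v + 6)/(v^2 - 14*v + 49)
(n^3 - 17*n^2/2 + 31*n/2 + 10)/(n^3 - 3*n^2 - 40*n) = (-2*n^3 + 17*n^2 - 31*n - 20)/(2*n*(-n^2 + 3*n + 40))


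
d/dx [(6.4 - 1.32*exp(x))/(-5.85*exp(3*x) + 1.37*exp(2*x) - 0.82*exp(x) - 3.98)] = (-15.444*exp(3*x) + 114.1284*exp(2*x) - 17.536*exp(x) + 10.5016)*exp(x)/(34.2225*exp(6*x) - 16.029*exp(5*x) + 11.4709*exp(4*x) + 44.3192*exp(3*x) - 10.2328*exp(2*x) + 6.5272*exp(x) + 15.8404)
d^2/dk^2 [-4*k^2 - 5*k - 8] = -8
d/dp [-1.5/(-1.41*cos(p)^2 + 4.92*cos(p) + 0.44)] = (4.23*cos(p) - 7.38)*sin(p)/(-1.41*cos(p)^2 + 4.92*cos(p) + 0.44)^2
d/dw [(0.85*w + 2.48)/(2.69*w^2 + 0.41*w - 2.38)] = (2.2865*w^2 + 0.3485*w - (0.85*w + 2.48)*(5.38*w + 0.41) - 2.023)/(2.69*w^2 + 0.41*w - 2.38)^2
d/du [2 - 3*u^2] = -6*u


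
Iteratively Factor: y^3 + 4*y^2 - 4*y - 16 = (y + 4)*(y^2 - 4) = (y + 2)*(y + 4)*(y - 2)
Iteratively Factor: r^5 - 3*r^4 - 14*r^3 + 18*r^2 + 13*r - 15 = (r - 5)*(r^4 + 2*r^3 - 4*r^2 - 2*r + 3) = (r - 5)*(r + 1)*(r^3 + r^2 - 5*r + 3) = (r - 5)*(r - 1)*(r + 1)*(r^2 + 2*r - 3) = (r - 5)*(r - 1)^2*(r + 1)*(r + 3)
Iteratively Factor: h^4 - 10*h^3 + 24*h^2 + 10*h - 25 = (h - 5)*(h^3 - 5*h^2 - h + 5) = (h - 5)*(h - 1)*(h^2 - 4*h - 5) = (h - 5)^2*(h - 1)*(h + 1)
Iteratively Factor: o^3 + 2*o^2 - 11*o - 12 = (o + 4)*(o^2 - 2*o - 3) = (o - 3)*(o + 4)*(o + 1)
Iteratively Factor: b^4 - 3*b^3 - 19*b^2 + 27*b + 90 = (b - 5)*(b^3 + 2*b^2 - 9*b - 18) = (b - 5)*(b + 2)*(b^2 - 9) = (b - 5)*(b + 2)*(b + 3)*(b - 3)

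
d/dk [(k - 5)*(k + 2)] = 2*k - 3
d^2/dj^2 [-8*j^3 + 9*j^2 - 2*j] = 18 - 48*j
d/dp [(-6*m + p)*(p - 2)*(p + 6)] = -12*m*p - 24*m + 3*p^2 + 8*p - 12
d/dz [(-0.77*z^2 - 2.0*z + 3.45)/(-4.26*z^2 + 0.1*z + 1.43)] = (-8.597*z^2 + 27.1918*z - 3.205)/(18.1476*z^4 - 0.852*z^3 - 12.1736*z^2 + 0.286*z + 2.0449)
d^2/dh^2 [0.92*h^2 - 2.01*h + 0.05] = 1.84000000000000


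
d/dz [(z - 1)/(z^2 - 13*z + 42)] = (z^2 - 13*z - (z - 1)*(2*z - 13) + 42)/(z^2 - 13*z + 42)^2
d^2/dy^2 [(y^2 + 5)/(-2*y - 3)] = -58/(8*y^3 + 36*y^2 + 54*y + 27)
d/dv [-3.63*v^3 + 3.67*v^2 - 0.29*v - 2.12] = -10.89*v^2 + 7.34*v - 0.29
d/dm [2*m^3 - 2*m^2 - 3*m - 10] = 6*m^2 - 4*m - 3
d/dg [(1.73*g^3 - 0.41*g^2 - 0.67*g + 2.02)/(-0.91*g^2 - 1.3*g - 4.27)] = (-1.5743*g^4 - 4.498*g^3 - 22.238*g^2 + 7.1778*g + 5.4869)/(0.8281*g^4 + 2.366*g^3 + 9.4614*g^2 + 11.102*g + 18.2329)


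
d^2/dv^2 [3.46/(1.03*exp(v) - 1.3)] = (3.670714*exp(v) + 4.63294)*exp(v)/(1.03*exp(v) - 1.3)^3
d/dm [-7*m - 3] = -7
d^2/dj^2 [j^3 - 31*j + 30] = 6*j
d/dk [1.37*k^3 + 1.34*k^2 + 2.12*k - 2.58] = 4.11*k^2 + 2.68*k + 2.12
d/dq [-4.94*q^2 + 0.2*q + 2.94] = 0.2 - 9.88*q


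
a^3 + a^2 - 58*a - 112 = (a - 8)*(a + 2)*(a + 7)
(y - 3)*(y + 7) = y^2 + 4*y - 21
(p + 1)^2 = p^2 + 2*p + 1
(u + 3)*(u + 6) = u^2 + 9*u + 18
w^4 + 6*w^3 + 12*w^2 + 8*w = w*(w + 2)^3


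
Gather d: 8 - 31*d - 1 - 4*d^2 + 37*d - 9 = -4*d^2 + 6*d - 2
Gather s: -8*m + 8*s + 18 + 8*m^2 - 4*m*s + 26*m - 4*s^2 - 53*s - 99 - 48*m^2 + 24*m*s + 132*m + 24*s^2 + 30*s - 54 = -40*m^2 + 150*m + 20*s^2 + s*(20*m - 15) - 135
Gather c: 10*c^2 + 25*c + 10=10*c^2 + 25*c + 10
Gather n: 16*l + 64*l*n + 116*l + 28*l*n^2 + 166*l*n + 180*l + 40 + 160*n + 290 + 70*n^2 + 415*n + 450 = 312*l + n^2*(28*l + 70) + n*(230*l + 575) + 780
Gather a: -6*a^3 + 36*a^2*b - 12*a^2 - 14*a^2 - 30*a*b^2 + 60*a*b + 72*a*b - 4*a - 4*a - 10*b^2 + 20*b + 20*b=-6*a^3 + a^2*(36*b - 26) + a*(-30*b^2 + 132*b - 8) - 10*b^2 + 40*b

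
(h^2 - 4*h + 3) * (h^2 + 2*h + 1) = h^4 - 2*h^3 - 4*h^2 + 2*h + 3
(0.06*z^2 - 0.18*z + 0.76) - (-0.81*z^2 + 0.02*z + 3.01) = 0.87*z^2 - 0.2*z - 2.25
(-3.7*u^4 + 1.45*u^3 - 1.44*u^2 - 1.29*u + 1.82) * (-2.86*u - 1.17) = 10.582*u^5 + 0.182*u^4 + 2.4219*u^3 + 5.3742*u^2 - 3.6959*u - 2.1294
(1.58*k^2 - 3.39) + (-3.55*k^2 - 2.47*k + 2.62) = -1.97*k^2 - 2.47*k - 0.77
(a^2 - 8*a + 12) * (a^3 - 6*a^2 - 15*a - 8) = a^5 - 14*a^4 + 45*a^3 + 40*a^2 - 116*a - 96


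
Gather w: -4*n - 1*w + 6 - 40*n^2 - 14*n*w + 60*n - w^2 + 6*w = -40*n^2 + 56*n - w^2 + w*(5 - 14*n) + 6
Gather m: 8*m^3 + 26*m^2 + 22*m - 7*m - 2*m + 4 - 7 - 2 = 8*m^3 + 26*m^2 + 13*m - 5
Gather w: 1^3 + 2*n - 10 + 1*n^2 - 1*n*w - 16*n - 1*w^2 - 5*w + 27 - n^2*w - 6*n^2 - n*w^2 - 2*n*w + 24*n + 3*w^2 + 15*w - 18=-5*n^2 + 10*n + w^2*(2 - n) + w*(-n^2 - 3*n + 10)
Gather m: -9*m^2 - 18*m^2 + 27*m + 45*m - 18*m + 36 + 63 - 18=-27*m^2 + 54*m + 81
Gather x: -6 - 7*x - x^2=-x^2 - 7*x - 6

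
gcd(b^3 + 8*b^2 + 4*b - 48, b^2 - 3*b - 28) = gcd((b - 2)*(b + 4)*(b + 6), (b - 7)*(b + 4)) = b + 4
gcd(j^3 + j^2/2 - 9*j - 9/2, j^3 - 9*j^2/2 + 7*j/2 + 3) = j^2 - 5*j/2 - 3/2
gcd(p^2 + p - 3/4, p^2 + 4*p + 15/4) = p + 3/2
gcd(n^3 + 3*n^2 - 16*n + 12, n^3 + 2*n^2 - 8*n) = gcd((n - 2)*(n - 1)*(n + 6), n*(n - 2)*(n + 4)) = n - 2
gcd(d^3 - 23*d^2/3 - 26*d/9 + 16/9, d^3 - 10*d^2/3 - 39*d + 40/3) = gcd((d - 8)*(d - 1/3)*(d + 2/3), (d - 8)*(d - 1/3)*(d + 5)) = d^2 - 25*d/3 + 8/3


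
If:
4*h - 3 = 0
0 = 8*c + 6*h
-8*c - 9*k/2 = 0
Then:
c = -9/16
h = 3/4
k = 1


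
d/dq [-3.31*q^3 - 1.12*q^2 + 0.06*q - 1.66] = -9.93*q^2 - 2.24*q + 0.06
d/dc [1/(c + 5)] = -1/(c + 5)^2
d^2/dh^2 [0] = 0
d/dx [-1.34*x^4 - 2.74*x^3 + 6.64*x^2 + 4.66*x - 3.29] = -5.36*x^3 - 8.22*x^2 + 13.28*x + 4.66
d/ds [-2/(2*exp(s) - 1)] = 4*exp(s)/(2*exp(s) - 1)^2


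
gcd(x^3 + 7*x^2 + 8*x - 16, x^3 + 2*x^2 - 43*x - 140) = x + 4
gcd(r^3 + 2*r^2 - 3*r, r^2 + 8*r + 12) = 1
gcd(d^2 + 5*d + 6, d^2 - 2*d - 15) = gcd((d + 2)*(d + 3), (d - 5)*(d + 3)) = d + 3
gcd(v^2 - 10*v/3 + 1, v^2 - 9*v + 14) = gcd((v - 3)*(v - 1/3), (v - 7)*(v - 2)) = 1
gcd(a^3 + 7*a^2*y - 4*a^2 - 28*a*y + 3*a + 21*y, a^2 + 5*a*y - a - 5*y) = a - 1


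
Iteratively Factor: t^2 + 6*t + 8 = (t + 4)*(t + 2)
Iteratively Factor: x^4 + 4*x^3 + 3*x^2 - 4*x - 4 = (x - 1)*(x^3 + 5*x^2 + 8*x + 4) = (x - 1)*(x + 2)*(x^2 + 3*x + 2) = (x - 1)*(x + 2)^2*(x + 1)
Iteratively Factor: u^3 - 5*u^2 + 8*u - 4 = (u - 2)*(u^2 - 3*u + 2) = (u - 2)*(u - 1)*(u - 2)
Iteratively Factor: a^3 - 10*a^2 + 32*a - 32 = (a - 4)*(a^2 - 6*a + 8) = (a - 4)*(a - 2)*(a - 4)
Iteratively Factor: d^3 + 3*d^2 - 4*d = (d)*(d^2 + 3*d - 4) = d*(d + 4)*(d - 1)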